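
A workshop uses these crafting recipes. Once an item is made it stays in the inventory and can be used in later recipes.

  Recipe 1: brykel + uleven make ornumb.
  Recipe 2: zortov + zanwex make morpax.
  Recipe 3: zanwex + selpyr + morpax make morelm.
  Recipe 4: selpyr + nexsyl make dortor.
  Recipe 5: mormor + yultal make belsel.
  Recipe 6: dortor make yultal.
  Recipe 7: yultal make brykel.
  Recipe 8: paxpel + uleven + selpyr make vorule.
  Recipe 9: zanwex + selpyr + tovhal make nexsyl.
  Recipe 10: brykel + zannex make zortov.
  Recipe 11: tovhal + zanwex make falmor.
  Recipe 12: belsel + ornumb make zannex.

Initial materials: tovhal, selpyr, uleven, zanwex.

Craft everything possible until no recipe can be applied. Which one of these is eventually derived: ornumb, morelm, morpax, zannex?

ornumb

Using Recipe 9, zanwex, selpyr, and tovhal make nexsyl.
selpyr + nexsyl → dortor (Recipe 4).
dortor → yultal (Recipe 6).
Using Recipe 7, yultal makes brykel.
brykel + uleven → ornumb (Recipe 1).
morpax would need zortov and zanwex (Recipe 2), but zortov is never obtained. morelm would need zanwex, selpyr, and morpax (Recipe 3), but morpax is never obtained. zannex would need belsel and ornumb (Recipe 12), but belsel is never obtained.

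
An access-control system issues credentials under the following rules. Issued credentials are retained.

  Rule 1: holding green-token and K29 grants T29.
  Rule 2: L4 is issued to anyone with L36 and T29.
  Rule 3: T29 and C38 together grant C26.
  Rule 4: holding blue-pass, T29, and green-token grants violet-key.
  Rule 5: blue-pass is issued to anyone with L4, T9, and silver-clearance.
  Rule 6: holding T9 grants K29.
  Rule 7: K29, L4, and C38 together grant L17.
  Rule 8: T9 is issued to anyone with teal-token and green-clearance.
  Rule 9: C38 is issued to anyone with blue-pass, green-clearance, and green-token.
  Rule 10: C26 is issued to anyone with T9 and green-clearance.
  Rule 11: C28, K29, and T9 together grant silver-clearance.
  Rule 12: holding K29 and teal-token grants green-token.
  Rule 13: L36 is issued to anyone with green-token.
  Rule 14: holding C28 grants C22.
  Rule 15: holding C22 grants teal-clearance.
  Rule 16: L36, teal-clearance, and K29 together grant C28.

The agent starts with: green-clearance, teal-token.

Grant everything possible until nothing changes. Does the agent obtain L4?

Holding teal-token and green-clearance grants T9 (Rule 8).
Holding T9 grants K29 (Rule 6).
Holding K29 and teal-token grants green-token (Rule 12).
Holding green-token grants L36 (Rule 13).
Holding green-token and K29 grants T29 (Rule 1).
Holding L36 and T29 grants L4 (Rule 2).

Yes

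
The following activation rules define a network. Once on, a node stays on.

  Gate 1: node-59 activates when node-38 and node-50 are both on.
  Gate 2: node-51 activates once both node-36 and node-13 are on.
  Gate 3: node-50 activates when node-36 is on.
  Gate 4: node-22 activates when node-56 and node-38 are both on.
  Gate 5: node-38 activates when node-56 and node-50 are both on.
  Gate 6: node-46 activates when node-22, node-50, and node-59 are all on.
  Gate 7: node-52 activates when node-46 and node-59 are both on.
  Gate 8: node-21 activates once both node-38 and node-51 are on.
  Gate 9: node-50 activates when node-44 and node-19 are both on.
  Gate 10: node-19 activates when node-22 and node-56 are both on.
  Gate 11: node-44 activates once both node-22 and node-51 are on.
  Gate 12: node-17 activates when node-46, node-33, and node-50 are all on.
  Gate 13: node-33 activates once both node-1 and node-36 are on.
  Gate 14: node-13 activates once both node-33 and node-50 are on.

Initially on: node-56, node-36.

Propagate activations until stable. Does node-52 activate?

Yes

node-36 is on, so node-50 activates (Gate 3).
Gate 5: node-56 and node-50 on → node-38 on.
Gate 4: node-56 and node-38 on → node-22 on.
Gate 1: node-38 and node-50 on → node-59 on.
node-22, node-50, and node-59 are on, so node-46 activates (Gate 6).
Gate 7: node-46 and node-59 on → node-52 on.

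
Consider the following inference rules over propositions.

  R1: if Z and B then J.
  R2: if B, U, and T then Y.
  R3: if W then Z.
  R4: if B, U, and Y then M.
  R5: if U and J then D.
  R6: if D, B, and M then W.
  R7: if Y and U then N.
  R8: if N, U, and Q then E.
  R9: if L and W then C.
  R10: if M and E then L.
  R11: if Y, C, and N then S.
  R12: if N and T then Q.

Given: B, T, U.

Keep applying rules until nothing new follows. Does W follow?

No

W would need D, B, and M (R6), but D is never established.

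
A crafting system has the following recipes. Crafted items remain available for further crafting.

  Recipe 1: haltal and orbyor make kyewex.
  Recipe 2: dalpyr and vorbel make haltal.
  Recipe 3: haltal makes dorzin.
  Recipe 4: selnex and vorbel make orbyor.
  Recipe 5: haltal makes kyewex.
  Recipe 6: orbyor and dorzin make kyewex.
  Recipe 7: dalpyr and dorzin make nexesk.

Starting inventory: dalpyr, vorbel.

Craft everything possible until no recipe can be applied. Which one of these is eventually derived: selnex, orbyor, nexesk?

nexesk

Using Recipe 2, dalpyr and vorbel make haltal.
haltal → dorzin (Recipe 3).
Using Recipe 7, dalpyr and dorzin make nexesk.
No rule produces selnex, and it is not given. orbyor would need selnex and vorbel (Recipe 4), but selnex is never obtained.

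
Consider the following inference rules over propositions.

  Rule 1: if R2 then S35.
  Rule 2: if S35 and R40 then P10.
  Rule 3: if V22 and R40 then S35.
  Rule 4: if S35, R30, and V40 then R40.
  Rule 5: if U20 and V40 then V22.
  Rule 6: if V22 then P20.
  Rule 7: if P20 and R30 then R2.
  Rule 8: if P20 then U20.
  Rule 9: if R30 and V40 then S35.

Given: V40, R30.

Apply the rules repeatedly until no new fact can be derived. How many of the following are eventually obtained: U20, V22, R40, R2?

R30 and V40 hold, so S35 follows (Rule 9).
S35, R30, and V40 hold, so R40 follows (Rule 4).
U20 would need P20 (Rule 8), but P20 is never established.
V22 would need U20 and V40 (Rule 5), but U20 is never established.
R40: reached.
R2 would need P20 and R30 (Rule 7), but P20 is never established.
Reached: R40 — 1 of the 4.

1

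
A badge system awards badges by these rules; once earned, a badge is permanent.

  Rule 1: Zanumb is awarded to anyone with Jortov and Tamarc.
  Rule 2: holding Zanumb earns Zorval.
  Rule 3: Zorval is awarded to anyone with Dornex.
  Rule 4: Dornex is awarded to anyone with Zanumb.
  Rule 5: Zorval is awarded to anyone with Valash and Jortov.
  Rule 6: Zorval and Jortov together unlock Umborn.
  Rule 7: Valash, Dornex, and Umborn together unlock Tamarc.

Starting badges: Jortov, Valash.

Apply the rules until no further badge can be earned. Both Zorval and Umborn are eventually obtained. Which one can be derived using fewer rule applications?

Zorval: With Valash and Jortov, Zorval is earned (Rule 5). [1 rule application]
Umborn: With Valash and Jortov, Zorval is earned (Rule 5). With Zorval and Jortov, Umborn is earned (Rule 6). [2 rule applications]
Zorval needs fewer.

Zorval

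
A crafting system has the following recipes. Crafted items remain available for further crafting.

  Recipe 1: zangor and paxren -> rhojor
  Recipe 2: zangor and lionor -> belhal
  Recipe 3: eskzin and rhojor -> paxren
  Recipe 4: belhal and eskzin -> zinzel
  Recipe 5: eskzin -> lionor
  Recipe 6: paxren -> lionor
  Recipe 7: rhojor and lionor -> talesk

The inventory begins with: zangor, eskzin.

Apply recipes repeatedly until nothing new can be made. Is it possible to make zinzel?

Yes

Using Recipe 5, eskzin makes lionor.
zangor and lionor -> belhal (Recipe 2).
belhal and eskzin -> zinzel (Recipe 4).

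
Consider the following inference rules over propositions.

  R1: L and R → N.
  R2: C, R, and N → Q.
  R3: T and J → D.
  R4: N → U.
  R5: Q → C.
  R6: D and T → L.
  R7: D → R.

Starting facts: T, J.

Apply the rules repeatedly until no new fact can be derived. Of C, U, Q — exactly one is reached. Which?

T and J hold, so D follows (R3).
From D, R7 gives R.
From D and T, R6 gives L.
From L and R, R1 gives N.
From N, R4 gives U.
Q would need C, R, and N (R2), but C is never established. C would need Q (R5), but Q is never established.

U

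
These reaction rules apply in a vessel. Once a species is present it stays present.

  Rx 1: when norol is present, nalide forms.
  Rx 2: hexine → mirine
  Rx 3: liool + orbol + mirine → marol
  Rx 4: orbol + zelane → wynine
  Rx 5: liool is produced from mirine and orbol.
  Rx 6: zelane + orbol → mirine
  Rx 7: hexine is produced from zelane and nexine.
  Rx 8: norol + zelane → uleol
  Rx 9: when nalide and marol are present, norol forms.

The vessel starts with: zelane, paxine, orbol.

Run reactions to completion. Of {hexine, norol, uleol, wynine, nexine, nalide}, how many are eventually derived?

1

orbol and zelane present → wynine forms (Rx 4).
hexine would need zelane and nexine (Rx 7), but nexine never forms.
norol would need nalide and marol (Rx 9), but nalide never forms.
uleol would need norol and zelane (Rx 8), but norol never forms.
wynine: reached.
No rule produces nexine, and it is not given.
nalide would need norol (Rx 1), but norol never forms.
Reached: wynine — 1 of the 6.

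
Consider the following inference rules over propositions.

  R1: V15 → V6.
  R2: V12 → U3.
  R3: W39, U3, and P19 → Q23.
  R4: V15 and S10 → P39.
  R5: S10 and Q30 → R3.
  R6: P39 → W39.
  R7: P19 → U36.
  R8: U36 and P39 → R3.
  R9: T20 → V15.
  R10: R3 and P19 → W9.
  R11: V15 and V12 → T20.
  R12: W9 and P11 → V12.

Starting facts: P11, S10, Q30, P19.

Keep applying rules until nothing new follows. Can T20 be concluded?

No

T20 would need V15 and V12 (R11), but V15 is never established.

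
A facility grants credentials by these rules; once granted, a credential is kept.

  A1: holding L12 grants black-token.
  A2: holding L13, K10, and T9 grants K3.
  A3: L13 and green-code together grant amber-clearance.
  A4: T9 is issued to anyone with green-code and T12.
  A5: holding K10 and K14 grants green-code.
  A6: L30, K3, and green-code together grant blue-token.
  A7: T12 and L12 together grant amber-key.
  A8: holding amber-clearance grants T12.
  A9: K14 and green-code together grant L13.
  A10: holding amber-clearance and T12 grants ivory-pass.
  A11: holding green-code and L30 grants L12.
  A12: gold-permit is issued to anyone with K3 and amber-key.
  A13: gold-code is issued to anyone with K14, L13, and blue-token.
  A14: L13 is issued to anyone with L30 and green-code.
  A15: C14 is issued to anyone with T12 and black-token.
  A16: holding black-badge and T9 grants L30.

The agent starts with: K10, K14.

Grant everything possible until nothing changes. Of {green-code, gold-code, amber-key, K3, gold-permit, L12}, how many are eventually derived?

Holding K10 and K14 grants green-code (A5).
Holding K14 and green-code grants L13 (A9).
Holding L13 and green-code grants amber-clearance (A3).
Holding amber-clearance grants T12 (A8).
Holding green-code and T12 grants T9 (A4).
Holding L13, K10, and T9 grants K3 (A2).
green-code: reached.
gold-code would need K14, L13, and blue-token (A13), but blue-token is never granted.
amber-key would need T12 and L12 (A7), but L12 is never granted.
K3: reached.
gold-permit would need K3 and amber-key (A12), but amber-key is never granted.
L12 would need green-code and L30 (A11), but L30 is never granted.
Reached: green-code and K3 — 2 of the 6.

2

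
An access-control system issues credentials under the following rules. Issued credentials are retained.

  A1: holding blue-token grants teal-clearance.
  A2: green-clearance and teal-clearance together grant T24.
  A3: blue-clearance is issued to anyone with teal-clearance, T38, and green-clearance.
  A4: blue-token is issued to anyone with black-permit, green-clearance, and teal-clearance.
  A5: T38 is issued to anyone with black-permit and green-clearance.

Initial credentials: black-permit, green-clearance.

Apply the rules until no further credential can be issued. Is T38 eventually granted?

Yes

Holding black-permit and green-clearance grants T38 (A5).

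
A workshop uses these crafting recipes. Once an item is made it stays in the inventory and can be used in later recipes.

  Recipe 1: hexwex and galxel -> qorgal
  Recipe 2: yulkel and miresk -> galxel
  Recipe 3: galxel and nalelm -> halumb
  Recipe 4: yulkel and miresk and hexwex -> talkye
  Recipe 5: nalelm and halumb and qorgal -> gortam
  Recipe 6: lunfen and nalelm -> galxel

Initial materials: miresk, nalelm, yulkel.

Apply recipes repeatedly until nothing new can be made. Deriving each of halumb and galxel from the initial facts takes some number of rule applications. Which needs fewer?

galxel: yulkel and miresk -> galxel (Recipe 2). [1 rule application]
halumb: Using Recipe 2, yulkel and miresk make galxel. galxel and nalelm -> halumb (Recipe 3). [2 rule applications]
galxel needs fewer.

galxel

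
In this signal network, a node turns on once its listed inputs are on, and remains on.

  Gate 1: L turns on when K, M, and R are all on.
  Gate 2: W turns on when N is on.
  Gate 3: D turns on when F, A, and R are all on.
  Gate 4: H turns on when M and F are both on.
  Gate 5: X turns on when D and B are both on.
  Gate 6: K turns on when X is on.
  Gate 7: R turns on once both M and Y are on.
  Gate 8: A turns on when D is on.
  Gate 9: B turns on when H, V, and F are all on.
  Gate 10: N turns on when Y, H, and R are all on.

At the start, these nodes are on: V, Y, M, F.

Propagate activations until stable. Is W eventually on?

Yes

Gate 4: M and F on → H on.
Gate 7: M and Y on → R on.
Gate 10: Y, H, and R on → N on.
Gate 2: N on → W on.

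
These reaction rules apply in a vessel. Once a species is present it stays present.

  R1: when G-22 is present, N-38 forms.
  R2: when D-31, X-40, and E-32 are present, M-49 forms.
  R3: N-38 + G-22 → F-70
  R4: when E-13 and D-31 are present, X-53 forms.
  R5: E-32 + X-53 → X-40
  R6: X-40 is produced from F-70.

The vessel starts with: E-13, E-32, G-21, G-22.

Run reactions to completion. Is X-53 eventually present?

X-53 would need E-13 and D-31 (R4), but D-31 never forms.

No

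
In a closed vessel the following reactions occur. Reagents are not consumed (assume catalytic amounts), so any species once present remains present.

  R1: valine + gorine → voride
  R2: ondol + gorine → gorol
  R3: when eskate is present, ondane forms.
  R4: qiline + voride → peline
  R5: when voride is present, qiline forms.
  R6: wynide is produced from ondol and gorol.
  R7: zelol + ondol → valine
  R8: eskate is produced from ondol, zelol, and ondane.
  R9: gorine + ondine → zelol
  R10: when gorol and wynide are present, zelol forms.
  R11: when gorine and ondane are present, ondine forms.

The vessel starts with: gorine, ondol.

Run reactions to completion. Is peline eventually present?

ondol and gorine present → gorol forms (R2).
ondol and gorol present → wynide forms (R6).
gorol and wynide present → zelol forms (R10).
zelol and ondol present → valine forms (R7).
valine and gorine present → voride forms (R1).
voride present → qiline forms (R5).
qiline and voride present → peline forms (R4).

Yes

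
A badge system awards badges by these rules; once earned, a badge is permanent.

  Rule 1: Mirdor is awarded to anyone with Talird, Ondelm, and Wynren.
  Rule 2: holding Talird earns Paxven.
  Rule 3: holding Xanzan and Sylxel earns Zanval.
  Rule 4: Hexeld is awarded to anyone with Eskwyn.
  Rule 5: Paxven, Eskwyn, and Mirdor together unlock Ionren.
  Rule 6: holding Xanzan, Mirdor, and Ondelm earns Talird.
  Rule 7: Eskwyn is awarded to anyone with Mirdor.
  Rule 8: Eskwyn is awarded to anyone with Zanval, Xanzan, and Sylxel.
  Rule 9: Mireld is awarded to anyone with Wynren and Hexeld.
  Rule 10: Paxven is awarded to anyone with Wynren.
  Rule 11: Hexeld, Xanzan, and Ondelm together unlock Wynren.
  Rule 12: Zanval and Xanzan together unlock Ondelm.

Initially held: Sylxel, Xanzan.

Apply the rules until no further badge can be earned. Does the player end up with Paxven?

With Xanzan and Sylxel, Zanval is earned (Rule 3).
With Zanval, Xanzan, and Sylxel, Eskwyn is earned (Rule 8).
With Zanval and Xanzan, Ondelm is earned (Rule 12).
With Eskwyn, Hexeld is earned (Rule 4).
With Hexeld, Xanzan, and Ondelm, Wynren is earned (Rule 11).
With Wynren, Paxven is earned (Rule 10).

Yes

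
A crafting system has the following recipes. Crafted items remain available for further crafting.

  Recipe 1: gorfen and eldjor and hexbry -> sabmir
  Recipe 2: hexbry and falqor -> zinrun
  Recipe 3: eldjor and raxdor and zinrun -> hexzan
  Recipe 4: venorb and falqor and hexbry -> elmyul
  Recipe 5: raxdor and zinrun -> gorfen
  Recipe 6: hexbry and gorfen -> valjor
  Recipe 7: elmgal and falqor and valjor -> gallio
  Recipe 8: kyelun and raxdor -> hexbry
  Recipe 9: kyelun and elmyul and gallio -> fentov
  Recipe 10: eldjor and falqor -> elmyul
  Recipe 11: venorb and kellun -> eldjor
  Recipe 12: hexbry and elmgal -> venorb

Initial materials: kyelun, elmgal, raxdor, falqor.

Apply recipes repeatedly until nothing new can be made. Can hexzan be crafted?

No

hexzan would need eldjor, raxdor, and zinrun (Recipe 3), but eldjor is never obtained.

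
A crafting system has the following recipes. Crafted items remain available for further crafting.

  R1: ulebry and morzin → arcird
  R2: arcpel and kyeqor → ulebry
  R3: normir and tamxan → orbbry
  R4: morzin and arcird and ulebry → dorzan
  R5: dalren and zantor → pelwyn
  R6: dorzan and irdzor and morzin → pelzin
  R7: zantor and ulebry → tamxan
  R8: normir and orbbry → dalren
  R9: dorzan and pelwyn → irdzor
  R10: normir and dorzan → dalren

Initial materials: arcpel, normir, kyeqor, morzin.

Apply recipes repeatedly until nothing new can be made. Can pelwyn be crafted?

No

pelwyn would need dalren and zantor (R5), but zantor is never obtained.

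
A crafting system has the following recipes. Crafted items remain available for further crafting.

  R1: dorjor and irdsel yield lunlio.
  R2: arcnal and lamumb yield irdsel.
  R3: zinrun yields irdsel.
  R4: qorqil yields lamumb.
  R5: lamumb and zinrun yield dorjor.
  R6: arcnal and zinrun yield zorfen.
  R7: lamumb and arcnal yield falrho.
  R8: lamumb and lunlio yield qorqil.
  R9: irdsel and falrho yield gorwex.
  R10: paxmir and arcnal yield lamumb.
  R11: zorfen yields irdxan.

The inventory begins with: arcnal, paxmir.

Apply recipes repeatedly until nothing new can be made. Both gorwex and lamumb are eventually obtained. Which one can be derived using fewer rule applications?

lamumb: Using R10, paxmir and arcnal make lamumb. [1 rule application]
gorwex: Using R10, paxmir and arcnal make lamumb. arcnal and lamumb → irdsel (R2). Using R7, lamumb and arcnal make falrho. Using R9, irdsel and falrho make gorwex. [4 rule applications]
lamumb needs fewer.

lamumb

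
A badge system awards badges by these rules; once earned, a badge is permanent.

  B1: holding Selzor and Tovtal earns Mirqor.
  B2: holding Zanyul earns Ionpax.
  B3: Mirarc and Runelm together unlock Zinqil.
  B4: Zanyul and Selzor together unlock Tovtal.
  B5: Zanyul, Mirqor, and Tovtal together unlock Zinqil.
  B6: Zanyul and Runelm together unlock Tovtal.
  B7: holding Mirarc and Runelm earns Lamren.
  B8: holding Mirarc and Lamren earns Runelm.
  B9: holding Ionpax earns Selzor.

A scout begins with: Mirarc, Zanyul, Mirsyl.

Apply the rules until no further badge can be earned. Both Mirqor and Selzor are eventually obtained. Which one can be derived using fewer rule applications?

Selzor: With Zanyul, Ionpax is earned (B2). With Ionpax, Selzor is earned (B9). [2 rule applications]
Mirqor: With Zanyul, Ionpax is earned (B2). With Ionpax, Selzor is earned (B9). With Zanyul and Selzor, Tovtal is earned (B4). With Selzor and Tovtal, Mirqor is earned (B1). [4 rule applications]
Selzor needs fewer.

Selzor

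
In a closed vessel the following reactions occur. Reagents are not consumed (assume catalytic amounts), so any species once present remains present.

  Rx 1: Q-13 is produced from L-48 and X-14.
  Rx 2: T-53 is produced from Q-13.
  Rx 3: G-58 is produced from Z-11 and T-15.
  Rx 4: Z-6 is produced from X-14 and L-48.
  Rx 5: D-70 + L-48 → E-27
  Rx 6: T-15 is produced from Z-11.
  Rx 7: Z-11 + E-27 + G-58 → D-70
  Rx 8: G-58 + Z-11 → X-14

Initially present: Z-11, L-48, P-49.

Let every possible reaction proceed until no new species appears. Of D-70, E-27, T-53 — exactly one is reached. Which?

T-53

Z-11 present → T-15 forms (Rx 6).
Z-11 and T-15 present → G-58 forms (Rx 3).
G-58 and Z-11 present → X-14 forms (Rx 8).
L-48 and X-14 present → Q-13 forms (Rx 1).
Q-13 present → T-53 forms (Rx 2).
E-27 would need D-70 and L-48 (Rx 5), but D-70 never forms. D-70 would need Z-11, E-27, and G-58 (Rx 7), but E-27 never forms.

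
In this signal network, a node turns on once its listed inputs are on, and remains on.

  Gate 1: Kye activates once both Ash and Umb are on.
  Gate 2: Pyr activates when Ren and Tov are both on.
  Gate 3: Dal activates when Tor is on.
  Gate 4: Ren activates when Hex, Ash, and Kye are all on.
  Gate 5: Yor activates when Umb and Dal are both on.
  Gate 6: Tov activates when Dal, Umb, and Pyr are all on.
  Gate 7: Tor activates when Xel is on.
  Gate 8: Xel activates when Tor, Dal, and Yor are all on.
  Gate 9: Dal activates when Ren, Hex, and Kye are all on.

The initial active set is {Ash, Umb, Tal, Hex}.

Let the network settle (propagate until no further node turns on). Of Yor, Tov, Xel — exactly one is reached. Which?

Yor

Gate 1: Ash and Umb on → Kye on.
Gate 4: Hex, Ash, and Kye on → Ren on.
Ren, Hex, and Kye are on, so Dal activates (Gate 9).
Gate 5: Umb and Dal on → Yor on.
Xel would need Tor, Dal, and Yor (Gate 8), but Tor never turns on. Tov would need Dal, Umb, and Pyr (Gate 6), but Pyr never turns on.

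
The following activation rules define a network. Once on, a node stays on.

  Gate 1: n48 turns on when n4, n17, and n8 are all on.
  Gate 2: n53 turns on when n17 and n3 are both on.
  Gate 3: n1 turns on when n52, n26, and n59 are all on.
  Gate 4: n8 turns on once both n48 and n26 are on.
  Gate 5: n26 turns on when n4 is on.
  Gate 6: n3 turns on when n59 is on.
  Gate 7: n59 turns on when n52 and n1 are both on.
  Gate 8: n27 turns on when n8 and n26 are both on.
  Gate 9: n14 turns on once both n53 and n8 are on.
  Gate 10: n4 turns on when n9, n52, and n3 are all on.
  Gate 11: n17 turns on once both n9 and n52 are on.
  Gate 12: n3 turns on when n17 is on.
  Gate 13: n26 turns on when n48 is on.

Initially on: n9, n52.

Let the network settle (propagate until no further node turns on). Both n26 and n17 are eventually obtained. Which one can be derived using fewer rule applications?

n17: n9 and n52 are on, so n17 turns on (Gate 11). [1 rule application]
n26: Gate 11: n9 and n52 on → n17 on. n17 is on, so n3 turns on (Gate 12). n9, n52, and n3 are on, so n4 turns on (Gate 10). n4 is on, so n26 turns on (Gate 5). [4 rule applications]
n17 needs fewer.

n17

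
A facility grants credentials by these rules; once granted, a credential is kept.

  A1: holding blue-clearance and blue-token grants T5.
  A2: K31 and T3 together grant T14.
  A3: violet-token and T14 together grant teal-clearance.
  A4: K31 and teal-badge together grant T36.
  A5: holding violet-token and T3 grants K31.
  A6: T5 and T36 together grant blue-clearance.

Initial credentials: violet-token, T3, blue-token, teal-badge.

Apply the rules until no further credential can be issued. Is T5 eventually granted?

T5 would need blue-clearance and blue-token (A1), but blue-clearance is never granted.

No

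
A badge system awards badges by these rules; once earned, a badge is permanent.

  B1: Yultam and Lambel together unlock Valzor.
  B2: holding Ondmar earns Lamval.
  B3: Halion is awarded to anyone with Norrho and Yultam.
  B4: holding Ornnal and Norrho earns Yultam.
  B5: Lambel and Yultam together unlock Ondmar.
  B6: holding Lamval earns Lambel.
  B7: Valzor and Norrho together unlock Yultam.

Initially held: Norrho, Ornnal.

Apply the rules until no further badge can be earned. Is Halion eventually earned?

With Ornnal and Norrho, Yultam is earned (B4).
With Norrho and Yultam, Halion is earned (B3).

Yes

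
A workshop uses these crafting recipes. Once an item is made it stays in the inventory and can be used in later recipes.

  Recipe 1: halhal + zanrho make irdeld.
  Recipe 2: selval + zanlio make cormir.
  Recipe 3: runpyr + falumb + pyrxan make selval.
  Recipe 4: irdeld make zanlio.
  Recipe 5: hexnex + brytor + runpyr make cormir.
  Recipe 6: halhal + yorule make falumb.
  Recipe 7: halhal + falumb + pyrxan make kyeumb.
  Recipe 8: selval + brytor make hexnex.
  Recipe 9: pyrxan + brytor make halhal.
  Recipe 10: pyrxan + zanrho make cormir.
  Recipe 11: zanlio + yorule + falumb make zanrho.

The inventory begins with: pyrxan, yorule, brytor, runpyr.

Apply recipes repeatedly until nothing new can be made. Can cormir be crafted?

Using Recipe 9, pyrxan and brytor make halhal.
Using Recipe 6, halhal and yorule make falumb.
runpyr + falumb + pyrxan → selval (Recipe 3).
selval + brytor → hexnex (Recipe 8).
hexnex + brytor + runpyr → cormir (Recipe 5).

Yes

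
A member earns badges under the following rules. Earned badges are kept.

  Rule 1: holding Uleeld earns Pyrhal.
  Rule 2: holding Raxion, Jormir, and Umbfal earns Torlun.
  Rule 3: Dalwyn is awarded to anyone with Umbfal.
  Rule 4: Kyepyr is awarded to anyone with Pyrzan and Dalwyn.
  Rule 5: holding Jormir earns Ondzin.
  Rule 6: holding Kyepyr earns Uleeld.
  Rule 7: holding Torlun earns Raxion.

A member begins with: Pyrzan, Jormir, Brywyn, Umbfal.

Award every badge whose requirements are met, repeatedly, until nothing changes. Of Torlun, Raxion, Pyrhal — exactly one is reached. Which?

Pyrhal

With Umbfal, Dalwyn is earned (Rule 3).
With Pyrzan and Dalwyn, Kyepyr is earned (Rule 4).
With Kyepyr, Uleeld is earned (Rule 6).
With Uleeld, Pyrhal is earned (Rule 1).
Torlun would need Raxion, Jormir, and Umbfal (Rule 2), but Raxion is never earned. Raxion would need Torlun (Rule 7), but Torlun is never earned.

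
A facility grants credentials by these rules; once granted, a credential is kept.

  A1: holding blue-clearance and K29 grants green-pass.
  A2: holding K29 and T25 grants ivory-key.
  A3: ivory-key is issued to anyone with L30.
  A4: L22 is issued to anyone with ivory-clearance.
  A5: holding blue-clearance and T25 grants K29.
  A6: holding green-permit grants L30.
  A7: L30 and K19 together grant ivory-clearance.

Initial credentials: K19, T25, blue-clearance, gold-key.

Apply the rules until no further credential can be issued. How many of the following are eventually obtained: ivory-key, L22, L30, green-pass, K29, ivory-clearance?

3

Holding blue-clearance and T25 grants K29 (A5).
Holding K29 and T25 grants ivory-key (A2).
Holding blue-clearance and K29 grants green-pass (A1).
ivory-key: reached.
L22 would need ivory-clearance (A4), but ivory-clearance is never granted.
L30 would need green-permit (A6), but green-permit is never granted.
green-pass: reached.
K29: reached.
ivory-clearance would need L30 and K19 (A7), but L30 is never granted.
Reached: ivory-key, green-pass, and K29 — 3 of the 6.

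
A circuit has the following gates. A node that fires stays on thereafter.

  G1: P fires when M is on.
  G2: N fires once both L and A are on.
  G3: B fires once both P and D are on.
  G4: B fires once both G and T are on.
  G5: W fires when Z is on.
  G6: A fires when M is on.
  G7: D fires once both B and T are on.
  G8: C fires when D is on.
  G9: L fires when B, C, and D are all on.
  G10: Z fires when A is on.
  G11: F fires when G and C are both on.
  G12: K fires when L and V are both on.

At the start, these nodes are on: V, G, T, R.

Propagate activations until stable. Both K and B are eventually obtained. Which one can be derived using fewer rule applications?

B

B: G and T are on, so B fires (G4). [1 rule application]
K: G4: G and T on → B on. G7: B and T on → D on. G8: D on → C on. B, C, and D are on, so L fires (G9). L and V are on, so K fires (G12). [5 rule applications]
B needs fewer.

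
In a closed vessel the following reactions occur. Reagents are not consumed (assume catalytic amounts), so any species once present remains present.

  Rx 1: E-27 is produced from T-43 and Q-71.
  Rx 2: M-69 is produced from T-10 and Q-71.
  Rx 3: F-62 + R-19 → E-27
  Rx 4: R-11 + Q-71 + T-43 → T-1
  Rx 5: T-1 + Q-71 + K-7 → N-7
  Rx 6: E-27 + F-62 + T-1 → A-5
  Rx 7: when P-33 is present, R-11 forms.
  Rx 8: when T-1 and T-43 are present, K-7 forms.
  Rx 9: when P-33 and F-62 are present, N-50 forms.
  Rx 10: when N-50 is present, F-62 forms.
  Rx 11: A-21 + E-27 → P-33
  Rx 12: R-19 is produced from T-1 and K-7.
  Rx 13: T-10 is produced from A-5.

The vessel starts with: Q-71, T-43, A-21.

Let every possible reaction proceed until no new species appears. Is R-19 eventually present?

T-43 and Q-71 present → E-27 forms (Rx 1).
A-21 and E-27 present → P-33 forms (Rx 11).
P-33 present → R-11 forms (Rx 7).
R-11, Q-71, and T-43 present → T-1 forms (Rx 4).
T-1 and T-43 present → K-7 forms (Rx 8).
T-1 and K-7 present → R-19 forms (Rx 12).

Yes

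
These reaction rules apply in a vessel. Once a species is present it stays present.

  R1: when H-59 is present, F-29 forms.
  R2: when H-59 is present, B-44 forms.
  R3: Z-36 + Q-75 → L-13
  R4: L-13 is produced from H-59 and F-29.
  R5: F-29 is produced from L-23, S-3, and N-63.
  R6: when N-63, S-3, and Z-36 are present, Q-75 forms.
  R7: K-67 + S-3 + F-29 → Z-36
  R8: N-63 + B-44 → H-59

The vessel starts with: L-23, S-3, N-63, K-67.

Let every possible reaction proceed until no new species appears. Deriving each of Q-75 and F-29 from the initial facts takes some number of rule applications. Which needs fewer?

F-29: L-23, S-3, and N-63 present → F-29 forms (R5). [1 rule application]
Q-75: L-23, S-3, and N-63 present → F-29 forms (R5). K-67, S-3, and F-29 present → Z-36 forms (R7). N-63, S-3, and Z-36 present → Q-75 forms (R6). [3 rule applications]
F-29 needs fewer.

F-29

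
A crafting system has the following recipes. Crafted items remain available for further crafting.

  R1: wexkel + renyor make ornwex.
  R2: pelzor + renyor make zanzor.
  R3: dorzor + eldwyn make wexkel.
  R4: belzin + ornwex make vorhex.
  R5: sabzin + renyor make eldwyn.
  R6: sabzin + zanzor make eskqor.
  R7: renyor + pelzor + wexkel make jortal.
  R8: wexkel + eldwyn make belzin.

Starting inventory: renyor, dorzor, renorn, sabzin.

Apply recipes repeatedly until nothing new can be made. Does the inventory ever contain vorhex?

sabzin + renyor → eldwyn (R5).
dorzor + eldwyn → wexkel (R3).
wexkel + renyor → ornwex (R1).
Using R8, wexkel and eldwyn make belzin.
Using R4, belzin and ornwex make vorhex.

Yes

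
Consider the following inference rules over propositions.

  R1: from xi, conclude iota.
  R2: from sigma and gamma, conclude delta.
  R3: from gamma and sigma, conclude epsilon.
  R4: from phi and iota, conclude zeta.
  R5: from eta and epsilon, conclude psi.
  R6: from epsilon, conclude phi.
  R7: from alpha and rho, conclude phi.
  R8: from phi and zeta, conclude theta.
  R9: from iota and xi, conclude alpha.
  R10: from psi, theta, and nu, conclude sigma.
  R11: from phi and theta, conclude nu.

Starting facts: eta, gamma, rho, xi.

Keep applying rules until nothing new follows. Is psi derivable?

psi would need eta and epsilon (R5), but epsilon is never established.

No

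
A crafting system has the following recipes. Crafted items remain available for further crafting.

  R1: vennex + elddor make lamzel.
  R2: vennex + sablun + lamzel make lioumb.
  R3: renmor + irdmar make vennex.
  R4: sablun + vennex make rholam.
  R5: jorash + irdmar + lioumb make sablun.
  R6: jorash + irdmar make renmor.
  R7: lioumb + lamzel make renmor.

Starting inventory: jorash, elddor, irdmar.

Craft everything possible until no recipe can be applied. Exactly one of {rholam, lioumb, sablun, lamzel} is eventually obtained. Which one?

lamzel

Using R6, jorash and irdmar make renmor.
Using R3, renmor and irdmar make vennex.
vennex + elddor → lamzel (R1).
lioumb would need vennex, sablun, and lamzel (R2), but sablun is never obtained. sablun would need jorash, irdmar, and lioumb (R5), but lioumb is never obtained. rholam would need sablun and vennex (R4), but sablun is never obtained.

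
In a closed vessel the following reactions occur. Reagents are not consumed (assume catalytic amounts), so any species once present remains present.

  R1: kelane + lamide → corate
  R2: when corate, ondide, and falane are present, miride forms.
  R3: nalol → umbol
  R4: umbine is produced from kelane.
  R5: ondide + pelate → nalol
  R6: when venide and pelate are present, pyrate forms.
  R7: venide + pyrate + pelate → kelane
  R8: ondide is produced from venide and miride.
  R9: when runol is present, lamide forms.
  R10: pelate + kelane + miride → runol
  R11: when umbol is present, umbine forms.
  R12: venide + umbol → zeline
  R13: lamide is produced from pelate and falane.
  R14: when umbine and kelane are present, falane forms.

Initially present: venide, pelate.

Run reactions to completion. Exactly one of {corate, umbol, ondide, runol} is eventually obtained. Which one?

corate

venide and pelate present → pyrate forms (R6).
venide, pyrate, and pelate present → kelane forms (R7).
kelane present → umbine forms (R4).
umbine and kelane present → falane forms (R14).
pelate and falane present → lamide forms (R13).
kelane and lamide present → corate forms (R1).
runol would need pelate, kelane, and miride (R10), but miride never forms. ondide would need venide and miride (R8), but miride never forms. umbol would need nalol (R3), but nalol never forms.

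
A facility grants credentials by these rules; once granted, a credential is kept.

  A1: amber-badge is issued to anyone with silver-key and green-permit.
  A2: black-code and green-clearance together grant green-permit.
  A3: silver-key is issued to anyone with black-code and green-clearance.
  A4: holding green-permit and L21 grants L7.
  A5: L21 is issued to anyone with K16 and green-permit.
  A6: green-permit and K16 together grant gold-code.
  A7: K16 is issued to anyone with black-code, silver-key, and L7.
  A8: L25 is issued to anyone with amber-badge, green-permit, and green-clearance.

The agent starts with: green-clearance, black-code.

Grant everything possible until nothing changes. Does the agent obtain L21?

No

L21 would need K16 and green-permit (A5), but K16 is never granted.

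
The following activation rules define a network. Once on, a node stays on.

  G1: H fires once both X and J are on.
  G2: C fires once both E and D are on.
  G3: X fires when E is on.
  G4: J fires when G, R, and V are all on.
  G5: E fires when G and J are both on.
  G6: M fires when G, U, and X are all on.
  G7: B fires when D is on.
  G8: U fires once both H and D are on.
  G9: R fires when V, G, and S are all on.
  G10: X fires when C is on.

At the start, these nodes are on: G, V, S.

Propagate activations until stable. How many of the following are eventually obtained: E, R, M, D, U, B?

G9: V, G, and S on → R on.
G4: G, R, and V on → J on.
G and J are on, so E fires (G5).
E: reached.
R: reached.
M would need G, U, and X (G6), but U never turns on.
No rule produces D, and it is not given.
U would need H and D (G8), but D never turns on.
B would need D (G7), but D never turns on.
Reached: E and R — 2 of the 6.

2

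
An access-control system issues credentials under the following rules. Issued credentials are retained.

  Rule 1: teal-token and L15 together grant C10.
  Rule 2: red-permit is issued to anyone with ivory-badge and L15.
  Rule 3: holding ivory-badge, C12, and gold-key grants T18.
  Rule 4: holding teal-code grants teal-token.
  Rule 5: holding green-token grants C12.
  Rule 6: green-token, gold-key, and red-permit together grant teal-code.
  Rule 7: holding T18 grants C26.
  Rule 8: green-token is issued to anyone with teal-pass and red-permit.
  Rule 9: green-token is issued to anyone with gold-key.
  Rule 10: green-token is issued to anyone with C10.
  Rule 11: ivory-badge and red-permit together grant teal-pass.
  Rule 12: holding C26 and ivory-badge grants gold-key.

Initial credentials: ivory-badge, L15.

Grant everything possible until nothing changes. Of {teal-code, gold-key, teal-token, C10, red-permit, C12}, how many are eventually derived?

Holding ivory-badge and L15 grants red-permit (Rule 2).
Holding ivory-badge and red-permit grants teal-pass (Rule 11).
Holding teal-pass and red-permit grants green-token (Rule 8).
Holding green-token grants C12 (Rule 5).
teal-code would need green-token, gold-key, and red-permit (Rule 6), but gold-key is never granted.
gold-key would need C26 and ivory-badge (Rule 12), but C26 is never granted.
teal-token would need teal-code (Rule 4), but teal-code is never granted.
C10 would need teal-token and L15 (Rule 1), but teal-token is never granted.
red-permit: reached.
C12: reached.
Reached: red-permit and C12 — 2 of the 6.

2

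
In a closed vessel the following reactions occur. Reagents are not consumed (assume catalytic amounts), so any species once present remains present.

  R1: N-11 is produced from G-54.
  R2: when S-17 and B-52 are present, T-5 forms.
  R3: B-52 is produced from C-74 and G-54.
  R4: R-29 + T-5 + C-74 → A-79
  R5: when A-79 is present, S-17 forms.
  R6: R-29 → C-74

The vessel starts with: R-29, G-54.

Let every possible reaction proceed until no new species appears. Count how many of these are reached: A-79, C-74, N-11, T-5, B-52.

3

R-29 present → C-74 forms (R6).
G-54 present → N-11 forms (R1).
C-74 and G-54 present → B-52 forms (R3).
A-79 would need R-29, T-5, and C-74 (R4), but T-5 never forms.
C-74: reached.
N-11: reached.
T-5 would need S-17 and B-52 (R2), but S-17 never forms.
B-52: reached.
Reached: C-74, N-11, and B-52 — 3 of the 5.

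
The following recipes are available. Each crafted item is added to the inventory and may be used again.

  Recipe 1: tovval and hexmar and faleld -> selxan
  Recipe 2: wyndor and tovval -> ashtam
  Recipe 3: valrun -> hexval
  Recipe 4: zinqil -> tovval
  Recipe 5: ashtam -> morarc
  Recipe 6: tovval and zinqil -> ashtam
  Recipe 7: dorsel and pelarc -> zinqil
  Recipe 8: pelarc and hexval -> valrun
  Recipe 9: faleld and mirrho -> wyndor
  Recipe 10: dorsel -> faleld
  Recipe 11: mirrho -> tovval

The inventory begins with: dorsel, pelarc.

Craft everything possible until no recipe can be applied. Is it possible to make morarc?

dorsel and pelarc -> zinqil (Recipe 7).
Using Recipe 4, zinqil makes tovval.
Using Recipe 6, tovval and zinqil make ashtam.
Using Recipe 5, ashtam makes morarc.

Yes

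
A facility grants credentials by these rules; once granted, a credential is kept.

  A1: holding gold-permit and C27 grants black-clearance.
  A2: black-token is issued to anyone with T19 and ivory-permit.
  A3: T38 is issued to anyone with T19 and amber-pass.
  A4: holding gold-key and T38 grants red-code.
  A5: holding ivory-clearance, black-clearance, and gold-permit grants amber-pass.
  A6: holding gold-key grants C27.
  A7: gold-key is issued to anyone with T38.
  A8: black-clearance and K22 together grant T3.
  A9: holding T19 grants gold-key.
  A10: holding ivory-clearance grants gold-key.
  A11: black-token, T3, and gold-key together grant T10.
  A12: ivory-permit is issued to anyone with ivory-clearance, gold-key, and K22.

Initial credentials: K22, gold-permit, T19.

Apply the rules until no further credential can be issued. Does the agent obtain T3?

Holding T19 grants gold-key (A9).
Holding gold-key grants C27 (A6).
Holding gold-permit and C27 grants black-clearance (A1).
Holding black-clearance and K22 grants T3 (A8).

Yes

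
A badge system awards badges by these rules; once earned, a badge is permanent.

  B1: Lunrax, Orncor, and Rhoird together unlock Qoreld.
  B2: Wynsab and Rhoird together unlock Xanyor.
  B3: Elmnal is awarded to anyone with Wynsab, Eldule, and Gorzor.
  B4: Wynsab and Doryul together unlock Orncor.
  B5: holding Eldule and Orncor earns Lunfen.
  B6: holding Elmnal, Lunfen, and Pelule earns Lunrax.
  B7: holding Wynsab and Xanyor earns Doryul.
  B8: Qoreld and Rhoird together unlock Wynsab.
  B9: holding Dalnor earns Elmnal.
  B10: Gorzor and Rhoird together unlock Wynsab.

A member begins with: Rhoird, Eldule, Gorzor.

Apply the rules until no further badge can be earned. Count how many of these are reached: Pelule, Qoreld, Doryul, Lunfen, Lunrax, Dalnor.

With Gorzor and Rhoird, Wynsab is earned (B10).
With Wynsab and Rhoird, Xanyor is earned (B2).
With Wynsab and Xanyor, Doryul is earned (B7).
With Wynsab and Doryul, Orncor is earned (B4).
With Eldule and Orncor, Lunfen is earned (B5).
No rule produces Pelule, and it is not given.
Qoreld would need Lunrax, Orncor, and Rhoird (B1), but Lunrax is never earned.
Doryul: reached.
Lunfen: reached.
Lunrax would need Elmnal, Lunfen, and Pelule (B6), but Pelule is never earned.
No rule produces Dalnor, and it is not given.
Reached: Doryul and Lunfen — 2 of the 6.

2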